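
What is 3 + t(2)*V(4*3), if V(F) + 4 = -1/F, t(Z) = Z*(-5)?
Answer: 263/6 ≈ 43.833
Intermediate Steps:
t(Z) = -5*Z
V(F) = -4 - 1/F
3 + t(2)*V(4*3) = 3 + (-5*2)*(-4 - 1/(4*3)) = 3 - 10*(-4 - 1/12) = 3 - 10*(-49/12) = 3 + 245/6 = 263/6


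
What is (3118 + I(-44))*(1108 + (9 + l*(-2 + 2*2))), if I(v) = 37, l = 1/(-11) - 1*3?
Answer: 38550945/11 ≈ 3.5046e+6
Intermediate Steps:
l = -34/11 (l = -1/11 - 3 = -34/11 ≈ -3.0909)
(3118 + I(-44))*(1108 + (9 + l*(-2 + 2*2))) = (3118 + 37)*(1108 + (9 - 34*(-2 + 2*2)/11)) = 3155*(1108 + (9 - 34*(-2 + 4)/11)) = 3155*(1108 + (9 - 34/11*2)) = 3155*(1108 + (9 - 68/11)) = 3155*(1108 + 31/11) = 3155*(12219/11) = 38550945/11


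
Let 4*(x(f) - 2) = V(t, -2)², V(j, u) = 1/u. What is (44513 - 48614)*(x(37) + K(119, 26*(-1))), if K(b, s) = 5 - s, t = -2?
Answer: -2169429/16 ≈ -1.3559e+5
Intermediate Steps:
x(f) = 33/16 (x(f) = 2 + (1/(-2))²/4 = 2 + (-½)²/4 = 2 + (¼)*(¼) = 2 + 1/16 = 33/16)
(44513 - 48614)*(x(37) + K(119, 26*(-1))) = (44513 - 48614)*(33/16 + (5 - 26*(-1))) = -4101*(33/16 + (5 - 1*(-26))) = -4101*(33/16 + (5 + 26)) = -4101*(33/16 + 31) = -4101*529/16 = -2169429/16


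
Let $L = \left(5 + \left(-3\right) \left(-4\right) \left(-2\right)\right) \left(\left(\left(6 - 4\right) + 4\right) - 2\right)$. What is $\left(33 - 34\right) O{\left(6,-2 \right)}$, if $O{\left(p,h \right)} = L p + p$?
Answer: $450$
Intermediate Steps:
$L = -76$ ($L = \left(5 + 12 \left(-2\right)\right) \left(\left(2 + 4\right) - 2\right) = \left(5 - 24\right) \left(6 - 2\right) = \left(-19\right) 4 = -76$)
$O{\left(p,h \right)} = - 75 p$ ($O{\left(p,h \right)} = - 76 p + p = - 75 p$)
$\left(33 - 34\right) O{\left(6,-2 \right)} = \left(33 - 34\right) \left(\left(-75\right) 6\right) = \left(-1\right) \left(-450\right) = 450$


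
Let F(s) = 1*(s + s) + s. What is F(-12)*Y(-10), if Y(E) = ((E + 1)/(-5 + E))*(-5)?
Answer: 108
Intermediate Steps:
Y(E) = -5*(1 + E)/(-5 + E) (Y(E) = ((1 + E)/(-5 + E))*(-5) = -5*(1 + E)/(-5 + E))
F(s) = 3*s (F(s) = 1*(2*s) + s = 2*s + s = 3*s)
F(-12)*Y(-10) = (3*(-12))*(5*(-1 - 1*(-10))/(-5 - 10)) = -180*(-1 + 10)/(-15) = -180*(-1)*9/15 = -36*(-3) = 108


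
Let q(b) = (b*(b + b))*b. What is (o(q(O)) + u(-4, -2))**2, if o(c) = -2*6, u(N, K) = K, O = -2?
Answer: 196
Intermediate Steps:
q(b) = 2*b**3 (q(b) = (b*(2*b))*b = (2*b**2)*b = 2*b**3)
o(c) = -12
(o(q(O)) + u(-4, -2))**2 = (-12 - 2)**2 = (-14)**2 = 196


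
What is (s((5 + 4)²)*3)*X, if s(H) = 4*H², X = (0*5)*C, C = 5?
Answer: 0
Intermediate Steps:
X = 0 (X = (0*5)*5 = 0*5 = 0)
(s((5 + 4)²)*3)*X = ((4*((5 + 4)²)²)*3)*0 = ((4*(9²)²)*3)*0 = ((4*81²)*3)*0 = ((4*6561)*3)*0 = (26244*3)*0 = 78732*0 = 0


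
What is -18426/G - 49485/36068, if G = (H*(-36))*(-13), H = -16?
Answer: 12251887/11253216 ≈ 1.0887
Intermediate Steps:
G = -7488 (G = -16*(-36)*(-13) = 576*(-13) = -7488)
-18426/G - 49485/36068 = -18426/(-7488) - 49485/36068 = -18426*(-1/7488) - 49485*1/36068 = 3071/1248 - 49485/36068 = 12251887/11253216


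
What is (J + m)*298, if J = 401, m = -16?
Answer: 114730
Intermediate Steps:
(J + m)*298 = (401 - 16)*298 = 385*298 = 114730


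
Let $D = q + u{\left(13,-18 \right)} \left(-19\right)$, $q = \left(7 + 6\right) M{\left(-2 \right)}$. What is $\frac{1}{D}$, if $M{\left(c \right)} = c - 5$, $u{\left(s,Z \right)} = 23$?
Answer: $- \frac{1}{528} \approx -0.0018939$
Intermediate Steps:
$M{\left(c \right)} = -5 + c$
$q = -91$ ($q = \left(7 + 6\right) \left(-5 - 2\right) = 13 \left(-7\right) = -91$)
$D = -528$ ($D = -91 + 23 \left(-19\right) = -91 - 437 = -528$)
$\frac{1}{D} = \frac{1}{-528} = - \frac{1}{528}$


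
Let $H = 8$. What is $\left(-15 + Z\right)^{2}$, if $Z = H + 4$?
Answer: $9$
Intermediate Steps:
$Z = 12$ ($Z = 8 + 4 = 12$)
$\left(-15 + Z\right)^{2} = \left(-15 + 12\right)^{2} = \left(-3\right)^{2} = 9$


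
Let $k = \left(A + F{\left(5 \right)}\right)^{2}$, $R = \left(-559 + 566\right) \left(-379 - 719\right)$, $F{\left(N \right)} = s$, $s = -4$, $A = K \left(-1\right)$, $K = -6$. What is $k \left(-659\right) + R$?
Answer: $-10322$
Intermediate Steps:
$A = 6$ ($A = \left(-6\right) \left(-1\right) = 6$)
$F{\left(N \right)} = -4$
$R = -7686$ ($R = 7 \left(-1098\right) = -7686$)
$k = 4$ ($k = \left(6 - 4\right)^{2} = 2^{2} = 4$)
$k \left(-659\right) + R = 4 \left(-659\right) - 7686 = -2636 - 7686 = -10322$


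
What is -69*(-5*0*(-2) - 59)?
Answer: 4071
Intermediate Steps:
-69*(-5*0*(-2) - 59) = -69*(0*(-2) - 59) = -69*(0 - 59) = -69*(-59) = 4071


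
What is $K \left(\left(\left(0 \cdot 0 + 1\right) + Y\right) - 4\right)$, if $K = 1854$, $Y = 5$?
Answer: $3708$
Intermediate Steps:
$K \left(\left(\left(0 \cdot 0 + 1\right) + Y\right) - 4\right) = 1854 \left(\left(\left(0 \cdot 0 + 1\right) + 5\right) - 4\right) = 1854 \left(\left(\left(0 + 1\right) + 5\right) - 4\right) = 1854 \left(\left(1 + 5\right) - 4\right) = 1854 \left(6 - 4\right) = 1854 \cdot 2 = 3708$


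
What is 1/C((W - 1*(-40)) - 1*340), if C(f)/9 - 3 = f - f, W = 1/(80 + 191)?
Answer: 1/27 ≈ 0.037037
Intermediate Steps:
W = 1/271 ≈ 0.0036900
C(f) = 27 (C(f) = 27 + 9*(f - f) = 27 + 9*0 = 27 + 0 = 27)
1/C((W - 1*(-40)) - 1*340) = 1/27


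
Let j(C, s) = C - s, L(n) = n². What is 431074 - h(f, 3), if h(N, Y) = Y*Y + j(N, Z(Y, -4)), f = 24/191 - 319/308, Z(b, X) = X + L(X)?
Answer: 2305404663/5348 ≈ 4.3108e+5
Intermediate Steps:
Z(b, X) = X + X²
f = -4867/5348 (f = 24*(1/191) - 319*1/308 = 24/191 - 29/28 = -4867/5348 ≈ -0.91006)
h(N, Y) = -12 + N + Y² (h(N, Y) = Y*Y + (N - (-4)*(1 - 4)) = Y² + (N - (-4)*(-3)) = Y² + (N - 1*12) = Y² + (N - 12) = Y² + (-12 + N) = -12 + N + Y²)
431074 - h(f, 3) = 431074 - (-12 - 4867/5348 + 3²) = 431074 - (-12 - 4867/5348 + 9) = 431074 - 1*(-20911/5348) = 431074 + 20911/5348 = 2305404663/5348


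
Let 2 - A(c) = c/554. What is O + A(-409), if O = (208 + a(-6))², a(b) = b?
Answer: 22606933/554 ≈ 40807.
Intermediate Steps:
A(c) = 2 - c/554
O = 40804 (O = (208 - 6)² = 202² = 40804)
O + A(-409) = 40804 + (2 - 1/554*(-409)) = 40804 + (2 + 409/554) = 40804 + 1517/554 = 22606933/554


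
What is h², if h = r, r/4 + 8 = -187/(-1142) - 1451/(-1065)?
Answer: 247977016365796/369803853225 ≈ 670.56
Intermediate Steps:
r = -15747286/608115 (r = -32 + 4*(-187/(-1142) - 1451/(-1065)) = -32 + 4*(-187*(-1/1142) - 1451*(-1/1065)) = -32 + 4*(187/1142 + 1451/1065) = -32 + 4*(1856197/1216230) = -32 + 3712394/608115 = -15747286/608115 ≈ -25.895)
h = -15747286/608115 ≈ -25.895
h² = (-15747286/608115)² = 247977016365796/369803853225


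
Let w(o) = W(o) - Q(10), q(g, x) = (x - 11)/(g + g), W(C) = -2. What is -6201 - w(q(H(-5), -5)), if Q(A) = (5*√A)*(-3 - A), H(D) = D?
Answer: -6199 - 65*√10 ≈ -6404.5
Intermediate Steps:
q(g, x) = (-11 + x)/(2*g) (q(g, x) = (-11 + x)/((2*g)) = (-11 + x)*(1/(2*g)) = (-11 + x)/(2*g))
Q(A) = 5*√A*(-3 - A)
w(o) = -2 + 65*√10 (w(o) = -2 - 5*√10*(-3 - 1*10) = -2 - 5*√10*(-3 - 10) = -2 - 5*√10*(-13) = -2 - (-65)*√10 = -2 + 65*√10)
-6201 - w(q(H(-5), -5)) = -6201 - (-2 + 65*√10) = -6201 + (2 - 65*√10) = -6199 - 65*√10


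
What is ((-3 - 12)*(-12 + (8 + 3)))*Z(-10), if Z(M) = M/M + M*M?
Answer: 1515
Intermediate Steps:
Z(M) = 1 + M**2
((-3 - 12)*(-12 + (8 + 3)))*Z(-10) = ((-3 - 12)*(-12 + (8 + 3)))*(1 + (-10)**2) = (-15*(-12 + 11))*(1 + 100) = -15*(-1)*101 = 15*101 = 1515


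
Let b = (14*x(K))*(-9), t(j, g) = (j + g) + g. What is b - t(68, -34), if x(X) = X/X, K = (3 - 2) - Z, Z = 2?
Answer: -126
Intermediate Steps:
t(j, g) = j + 2*g (t(j, g) = (g + j) + g = j + 2*g)
K = -1 (K = (3 - 2) - 1*2 = 1 - 2 = -1)
x(X) = 1
b = -126 (b = (14*1)*(-9) = 14*(-9) = -126)
b - t(68, -34) = -126 - (68 + 2*(-34)) = -126 - (68 - 68) = -126 - 1*0 = -126 + 0 = -126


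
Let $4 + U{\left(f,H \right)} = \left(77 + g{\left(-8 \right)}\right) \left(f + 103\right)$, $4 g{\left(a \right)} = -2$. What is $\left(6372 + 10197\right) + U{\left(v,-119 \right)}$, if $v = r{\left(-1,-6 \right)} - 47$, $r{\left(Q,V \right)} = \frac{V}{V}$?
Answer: $\frac{41851}{2} \approx 20926.0$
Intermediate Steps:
$g{\left(a \right)} = - \frac{1}{2}$ ($g{\left(a \right)} = \frac{1}{4} \left(-2\right) = - \frac{1}{2}$)
$r{\left(Q,V \right)} = 1$
$v = -46$ ($v = 1 - 47 = -46$)
$U{\left(f,H \right)} = \frac{15751}{2} + \frac{153 f}{2}$ ($U{\left(f,H \right)} = -4 + \left(77 - \frac{1}{2}\right) \left(f + 103\right) = -4 + \frac{153 \left(103 + f\right)}{2} = -4 + \left(\frac{15759}{2} + \frac{153 f}{2}\right) = \frac{15751}{2} + \frac{153 f}{2}$)
$\left(6372 + 10197\right) + U{\left(v,-119 \right)} = \left(6372 + 10197\right) + \left(\frac{15751}{2} + \frac{153}{2} \left(-46\right)\right) = 16569 + \left(\frac{15751}{2} - 3519\right) = 16569 + \frac{8713}{2} = \frac{41851}{2}$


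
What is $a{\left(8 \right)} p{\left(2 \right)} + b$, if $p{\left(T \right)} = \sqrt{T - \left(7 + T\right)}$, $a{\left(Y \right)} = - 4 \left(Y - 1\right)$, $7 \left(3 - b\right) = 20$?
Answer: $\frac{1}{7} - 28 i \sqrt{7} \approx 0.14286 - 74.081 i$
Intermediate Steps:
$b = \frac{1}{7}$ ($b = 3 - \frac{20}{7} = \frac{1}{7} \approx 0.14286$)
$a{\left(Y \right)} = 4 - 4 Y$ ($a{\left(Y \right)} = - 4 \left(-1 + Y\right) = 4 - 4 Y$)
$p{\left(T \right)} = i \sqrt{7}$ ($p{\left(T \right)} = \sqrt{-7} = i \sqrt{7}$)
$a{\left(8 \right)} p{\left(2 \right)} + b = \left(4 - 32\right) i \sqrt{7} + \frac{1}{7} = - 28 i \sqrt{7} + \frac{1}{7} = \frac{1}{7} - 28 i \sqrt{7}$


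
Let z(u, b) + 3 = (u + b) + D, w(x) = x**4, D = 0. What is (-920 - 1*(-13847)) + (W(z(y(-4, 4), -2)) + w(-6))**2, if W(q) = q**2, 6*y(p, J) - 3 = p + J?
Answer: 27927057/16 ≈ 1.7454e+6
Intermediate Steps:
y(p, J) = 1/2 + J/6 + p/6 (y(p, J) = 1/2 + (p + J)/6 = 1/2 + (J + p)/6 = 1/2 + (J/6 + p/6) = 1/2 + J/6 + p/6)
z(u, b) = -3 + b + u (z(u, b) = -3 + ((u + b) + 0) = -3 + ((b + u) + 0) = -3 + (b + u) = -3 + b + u)
(-920 - 1*(-13847)) + (W(z(y(-4, 4), -2)) + w(-6))**2 = (-920 - 1*(-13847)) + ((-3 - 2 + (1/2 + (1/6)*4 + (1/6)*(-4)))**2 + (-6)**4)**2 = (-920 + 13847) + ((-3 - 2 + (1/2 + 2/3 - 2/3))**2 + 1296)**2 = 12927 + ((-3 - 2 + 1/2)**2 + 1296)**2 = 12927 + ((-9/2)**2 + 1296)**2 = 12927 + (81/4 + 1296)**2 = 12927 + (5265/4)**2 = 12927 + 27720225/16 = 27927057/16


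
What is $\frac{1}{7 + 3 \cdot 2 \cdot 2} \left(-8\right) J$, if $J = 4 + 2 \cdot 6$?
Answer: $- \frac{128}{19} \approx -6.7368$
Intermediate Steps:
$J = 16$ ($J = 4 + 12 = 16$)
$\frac{1}{7 + 3 \cdot 2 \cdot 2} \left(-8\right) J = \frac{1}{7 + 3 \cdot 2 \cdot 2} \left(-8\right) 16 = \frac{1}{7 + 6 \cdot 2} \left(-8\right) 16 = \frac{1}{7 + 12} \left(-8\right) 16 = \frac{1}{19} \left(-8\right) 16 = \left(- \frac{8}{19}\right) 16 = - \frac{128}{19}$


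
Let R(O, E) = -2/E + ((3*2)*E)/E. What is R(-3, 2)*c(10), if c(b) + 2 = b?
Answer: 40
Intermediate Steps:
c(b) = -2 + b
R(O, E) = 6 - 2/E (R(O, E) = -2/E + (6*E)/E = -2/E + 6 = 6 - 2/E)
R(-3, 2)*c(10) = (6 - 2/2)*(-2 + 10) = (6 - 2*½)*8 = (6 - 1)*8 = 5*8 = 40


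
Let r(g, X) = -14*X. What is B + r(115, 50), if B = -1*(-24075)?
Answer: 23375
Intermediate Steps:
B = 24075
B + r(115, 50) = 24075 - 14*50 = 24075 - 700 = 23375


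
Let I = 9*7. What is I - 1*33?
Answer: 30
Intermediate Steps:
I = 63
I - 1*33 = 63 - 1*33 = 63 - 33 = 30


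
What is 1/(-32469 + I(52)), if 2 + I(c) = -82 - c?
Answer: -1/32605 ≈ -3.0670e-5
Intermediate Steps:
I(c) = -84 - c (I(c) = -2 + (-82 - c) = -84 - c)
1/(-32469 + I(52)) = 1/(-32469 + (-84 - 1*52)) = 1/(-32469 + (-84 - 52)) = 1/(-32469 - 136) = 1/(-32605) = -1/32605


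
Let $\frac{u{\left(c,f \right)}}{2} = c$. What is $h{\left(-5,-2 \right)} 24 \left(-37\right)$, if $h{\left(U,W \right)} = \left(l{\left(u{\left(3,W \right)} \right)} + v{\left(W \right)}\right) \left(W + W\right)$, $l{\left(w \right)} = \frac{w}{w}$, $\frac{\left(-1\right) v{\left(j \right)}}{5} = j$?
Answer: $39072$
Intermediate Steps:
$v{\left(j \right)} = - 5 j$
$u{\left(c,f \right)} = 2 c$
$l{\left(w \right)} = 1$
$h{\left(U,W \right)} = 2 W \left(1 - 5 W\right)$ ($h{\left(U,W \right)} = \left(1 - 5 W\right) \left(W + W\right) = \left(1 - 5 W\right) 2 W = 2 W \left(1 - 5 W\right)$)
$h{\left(-5,-2 \right)} 24 \left(-37\right) = 2 \left(-2\right) \left(1 - -10\right) 24 \left(-37\right) = 2 \left(-2\right) \left(1 + 10\right) 24 \left(-37\right) = 2 \left(-2\right) 11 \cdot 24 \left(-37\right) = \left(-44\right) 24 \left(-37\right) = \left(-1056\right) \left(-37\right) = 39072$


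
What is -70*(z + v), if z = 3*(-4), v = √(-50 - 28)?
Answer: 840 - 70*I*√78 ≈ 840.0 - 618.22*I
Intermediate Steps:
v = I*√78 (v = √(-78) = I*√78 ≈ 8.8318*I)
z = -12
-70*(z + v) = -70*(-12 + I*√78) = 840 - 70*I*√78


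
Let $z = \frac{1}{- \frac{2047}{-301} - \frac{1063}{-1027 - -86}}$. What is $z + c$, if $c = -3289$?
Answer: $- \frac{7387435669}{2246190} \approx -3288.9$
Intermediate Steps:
$z = \frac{283241}{2246190}$ ($z = \frac{1}{\left(-2047\right) \left(- \frac{1}{301}\right) - \frac{1063}{-1027 + 86}} = \frac{1}{\frac{2047}{301} - \frac{1063}{-941}} = \frac{1}{\frac{2047}{301} - - \frac{1063}{941}} = \frac{1}{\frac{2047}{301} + \frac{1063}{941}} = \frac{1}{\frac{2246190}{283241}} = \frac{283241}{2246190} \approx 0.1261$)
$z + c = \frac{283241}{2246190} - 3289 = - \frac{7387435669}{2246190}$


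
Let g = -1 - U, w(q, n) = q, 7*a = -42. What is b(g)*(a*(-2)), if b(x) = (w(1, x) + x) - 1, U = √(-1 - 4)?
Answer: -12 - 12*I*√5 ≈ -12.0 - 26.833*I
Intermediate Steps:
a = -6 (a = (⅐)*(-42) = -6)
U = I*√5 (U = √(-5) = I*√5 ≈ 2.2361*I)
g = -1 - I*√5 ≈ -1.0 - 2.2361*I
b(x) = x (b(x) = (1 + x) - 1 = x)
b(g)*(a*(-2)) = (-1 - I*√5)*(-6*(-2)) = (-1 - I*√5)*12 = -12 - 12*I*√5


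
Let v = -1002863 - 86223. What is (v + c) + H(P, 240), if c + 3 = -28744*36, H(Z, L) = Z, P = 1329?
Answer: -2122544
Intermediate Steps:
c = -1034787 (c = -3 - 28744*36 = -3 - 1034784 = -1034787)
v = -1089086
(v + c) + H(P, 240) = (-1089086 - 1034787) + 1329 = -2123873 + 1329 = -2122544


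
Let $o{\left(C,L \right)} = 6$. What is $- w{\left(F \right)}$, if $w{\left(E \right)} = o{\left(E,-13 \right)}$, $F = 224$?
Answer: $-6$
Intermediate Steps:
$w{\left(E \right)} = 6$
$- w{\left(F \right)} = \left(-1\right) 6 = -6$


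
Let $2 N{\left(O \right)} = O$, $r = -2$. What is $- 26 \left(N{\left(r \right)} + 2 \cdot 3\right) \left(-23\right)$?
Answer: $2990$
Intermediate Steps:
$N{\left(O \right)} = \frac{O}{2}$
$- 26 \left(N{\left(r \right)} + 2 \cdot 3\right) \left(-23\right) = - 26 \left(\frac{1}{2} \left(-2\right) + 2 \cdot 3\right) \left(-23\right) = - 26 \left(-1 + 6\right) \left(-23\right) = \left(-26\right) 5 \left(-23\right) = \left(-130\right) \left(-23\right) = 2990$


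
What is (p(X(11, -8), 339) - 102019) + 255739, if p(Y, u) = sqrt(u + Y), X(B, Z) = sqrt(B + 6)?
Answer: 153720 + sqrt(339 + sqrt(17)) ≈ 1.5374e+5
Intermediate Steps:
X(B, Z) = sqrt(6 + B)
p(Y, u) = sqrt(Y + u)
(p(X(11, -8), 339) - 102019) + 255739 = (sqrt(sqrt(6 + 11) + 339) - 102019) + 255739 = (sqrt(sqrt(17) + 339) - 102019) + 255739 = (sqrt(339 + sqrt(17)) - 102019) + 255739 = (-102019 + sqrt(339 + sqrt(17))) + 255739 = 153720 + sqrt(339 + sqrt(17))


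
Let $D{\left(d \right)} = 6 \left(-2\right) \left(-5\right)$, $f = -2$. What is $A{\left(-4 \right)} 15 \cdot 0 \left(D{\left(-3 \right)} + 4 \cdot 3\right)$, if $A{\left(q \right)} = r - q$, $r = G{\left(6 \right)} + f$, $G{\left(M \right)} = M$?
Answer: $0$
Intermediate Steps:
$D{\left(d \right)} = 60$ ($D{\left(d \right)} = \left(-12\right) \left(-5\right) = 60$)
$r = 4$ ($r = 6 - 2 = 4$)
$A{\left(q \right)} = 4 - q$
$A{\left(-4 \right)} 15 \cdot 0 \left(D{\left(-3 \right)} + 4 \cdot 3\right) = \left(4 - -4\right) 15 \cdot 0 \left(60 + 4 \cdot 3\right) = \left(4 + 4\right) 15 \cdot 0 \left(60 + 12\right) = 8 \cdot 15 \cdot 0 \cdot 72 = 120 \cdot 0 = 0$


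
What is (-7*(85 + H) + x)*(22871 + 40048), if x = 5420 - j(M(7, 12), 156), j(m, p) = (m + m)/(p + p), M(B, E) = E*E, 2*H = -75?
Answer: 8321100669/26 ≈ 3.2004e+8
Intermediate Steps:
H = -75/2 (H = (½)*(-75) = -75/2 ≈ -37.500)
M(B, E) = E²
j(m, p) = m/p (j(m, p) = (2*m)/((2*p)) = (2*m)*(1/(2*p)) = m/p)
x = 70448/13 (x = 5420 - 12²/156 = 5420 - 144/156 = 5420 - 1*12/13 = 5420 - 12/13 = 70448/13 ≈ 5419.1)
(-7*(85 + H) + x)*(22871 + 40048) = (-7*(85 - 75/2) + 70448/13)*(22871 + 40048) = (-7*95/2 + 70448/13)*62919 = (-665/2 + 70448/13)*62919 = (132251/26)*62919 = 8321100669/26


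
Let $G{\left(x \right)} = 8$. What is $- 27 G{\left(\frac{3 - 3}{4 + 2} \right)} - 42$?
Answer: $-258$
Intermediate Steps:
$- 27 G{\left(\frac{3 - 3}{4 + 2} \right)} - 42 = \left(-27\right) 8 - 42 = -216 - 42 = -258$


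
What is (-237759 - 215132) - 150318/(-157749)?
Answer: -23814317347/52583 ≈ -4.5289e+5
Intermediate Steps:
(-237759 - 215132) - 150318/(-157749) = -452891 - 150318*(-1/157749) = -452891 + 50106/52583 = -23814317347/52583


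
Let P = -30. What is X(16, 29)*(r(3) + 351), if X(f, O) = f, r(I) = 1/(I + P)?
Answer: 151616/27 ≈ 5615.4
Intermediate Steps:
r(I) = 1/(-30 + I) (r(I) = 1/(I - 30) = 1/(-30 + I))
X(16, 29)*(r(3) + 351) = 16*(1/(-30 + 3) + 351) = 16*(1/(-27) + 351) = 16*(-1/27 + 351) = 16*(9476/27) = 151616/27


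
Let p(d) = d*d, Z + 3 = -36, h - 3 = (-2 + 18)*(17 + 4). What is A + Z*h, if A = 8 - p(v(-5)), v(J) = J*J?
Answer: -13838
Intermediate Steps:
h = 339 (h = 3 + (-2 + 18)*(17 + 4) = 3 + 16*21 = 3 + 336 = 339)
Z = -39 (Z = -3 - 36 = -39)
v(J) = J²
p(d) = d²
A = -617 (A = 8 - ((-5)²)² = 8 - 1*25² = 8 - 1*625 = 8 - 625 = -617)
A + Z*h = -617 - 39*339 = -617 - 13221 = -13838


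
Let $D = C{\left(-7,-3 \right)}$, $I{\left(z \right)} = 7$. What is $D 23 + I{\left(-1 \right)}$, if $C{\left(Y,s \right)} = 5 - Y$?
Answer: $283$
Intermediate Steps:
$D = 12$ ($D = 5 - -7 = 5 + 7 = 12$)
$D 23 + I{\left(-1 \right)} = 12 \cdot 23 + 7 = 276 + 7 = 283$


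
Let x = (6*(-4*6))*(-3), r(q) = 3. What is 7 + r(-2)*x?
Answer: 1303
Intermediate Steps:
x = 432 (x = (6*(-24))*(-3) = -144*(-3) = 432)
7 + r(-2)*x = 7 + 3*432 = 7 + 1296 = 1303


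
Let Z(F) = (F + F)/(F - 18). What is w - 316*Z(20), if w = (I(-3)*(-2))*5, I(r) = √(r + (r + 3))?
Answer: -6320 - 10*I*√3 ≈ -6320.0 - 17.32*I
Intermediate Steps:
I(r) = √(3 + 2*r) (I(r) = √(r + (3 + r)) = √(3 + 2*r))
w = -10*I*√3 (w = (√(3 + 2*(-3))*(-2))*5 = (√(3 - 6)*(-2))*5 = (√(-3)*(-2))*5 = ((I*√3)*(-2))*5 = -2*I*√3*5 = -10*I*√3 ≈ -17.32*I)
Z(F) = 2*F/(-18 + F) (Z(F) = (2*F)/(-18 + F) = 2*F/(-18 + F))
w - 316*Z(20) = -10*I*√3 - 632*20/(-18 + 20) = -10*I*√3 - 632*20/2 = -10*I*√3 - 316*20 = -10*I*√3 - 6320 = -6320 - 10*I*√3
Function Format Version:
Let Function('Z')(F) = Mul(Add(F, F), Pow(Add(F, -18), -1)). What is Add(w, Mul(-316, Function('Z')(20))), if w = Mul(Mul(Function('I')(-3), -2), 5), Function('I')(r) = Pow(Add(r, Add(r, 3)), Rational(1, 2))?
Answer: Add(-6320, Mul(-10, I, Pow(3, Rational(1, 2)))) ≈ Add(-6320.0, Mul(-17.320, I))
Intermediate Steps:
Function('I')(r) = Pow(Add(3, Mul(2, r)), Rational(1, 2)) (Function('I')(r) = Pow(Add(r, Add(3, r)), Rational(1, 2)) = Pow(Add(3, Mul(2, r)), Rational(1, 2)))
w = Mul(-10, I, Pow(3, Rational(1, 2))) (w = Mul(Mul(Pow(Add(3, Mul(2, -3)), Rational(1, 2)), -2), 5) = Mul(Mul(Pow(Add(3, -6), Rational(1, 2)), -2), 5) = Mul(Mul(Pow(-3, Rational(1, 2)), -2), 5) = Mul(Mul(Mul(I, Pow(3, Rational(1, 2))), -2), 5) = Mul(Mul(-2, I, Pow(3, Rational(1, 2))), 5) = Mul(-10, I, Pow(3, Rational(1, 2))) ≈ Mul(-17.320, I))
Function('Z')(F) = Mul(2, F, Pow(Add(-18, F), -1)) (Function('Z')(F) = Mul(Mul(2, F), Pow(Add(-18, F), -1)) = Mul(2, F, Pow(Add(-18, F), -1)))
Add(w, Mul(-316, Function('Z')(20))) = Add(Mul(-10, I, Pow(3, Rational(1, 2))), Mul(-316, Mul(2, 20, Pow(Add(-18, 20), -1)))) = Add(Mul(-10, I, Pow(3, Rational(1, 2))), Mul(-316, Mul(2, 20, Pow(2, -1)))) = Add(Mul(-10, I, Pow(3, Rational(1, 2))), Mul(-316, Mul(2, 20, Rational(1, 2)))) = Add(Mul(-10, I, Pow(3, Rational(1, 2))), Mul(-316, 20)) = Add(Mul(-10, I, Pow(3, Rational(1, 2))), -6320) = Add(-6320, Mul(-10, I, Pow(3, Rational(1, 2))))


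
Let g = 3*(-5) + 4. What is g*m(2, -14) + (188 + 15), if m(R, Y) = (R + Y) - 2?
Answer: 357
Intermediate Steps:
m(R, Y) = -2 + R + Y
g = -11 (g = -15 + 4 = -11)
g*m(2, -14) + (188 + 15) = -11*(-2 + 2 - 14) + (188 + 15) = -11*(-14) + 203 = 154 + 203 = 357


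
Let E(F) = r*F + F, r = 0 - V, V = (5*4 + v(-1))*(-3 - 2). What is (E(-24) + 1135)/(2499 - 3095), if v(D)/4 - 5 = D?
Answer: 3209/596 ≈ 5.3842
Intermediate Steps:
v(D) = 20 + 4*D
V = -180 (V = (5*4 + (20 + 4*(-1)))*(-3 - 2) = (20 + (20 - 4))*(-5) = (20 + 16)*(-5) = 36*(-5) = -180)
r = 180 (r = 0 - 1*(-180) = 0 + 180 = 180)
E(F) = 181*F (E(F) = 180*F + F = 181*F)
(E(-24) + 1135)/(2499 - 3095) = (181*(-24) + 1135)/(2499 - 3095) = (-4344 + 1135)/(-596) = -3209*(-1/596) = 3209/596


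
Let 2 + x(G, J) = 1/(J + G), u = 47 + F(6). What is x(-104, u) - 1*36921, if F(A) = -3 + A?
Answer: -1993843/54 ≈ -36923.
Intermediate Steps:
u = 50 (u = 47 + (-3 + 6) = 47 + 3 = 50)
x(G, J) = -2 + 1/(G + J) (x(G, J) = -2 + 1/(J + G) = -2 + 1/(G + J))
x(-104, u) - 1*36921 = (1 - 2*(-104) - 2*50)/(-104 + 50) - 1*36921 = (1 + 208 - 100)/(-54) - 36921 = -1/54*109 - 36921 = -109/54 - 36921 = -1993843/54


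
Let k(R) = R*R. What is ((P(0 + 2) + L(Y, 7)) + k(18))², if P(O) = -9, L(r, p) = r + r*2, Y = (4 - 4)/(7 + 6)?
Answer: 99225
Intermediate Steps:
Y = 0 (Y = 0/13 = 0*(1/13) = 0)
L(r, p) = 3*r (L(r, p) = r + 2*r = 3*r)
k(R) = R²
((P(0 + 2) + L(Y, 7)) + k(18))² = ((-9 + 3*0) + 18²)² = ((-9 + 0) + 324)² = (-9 + 324)² = 315² = 99225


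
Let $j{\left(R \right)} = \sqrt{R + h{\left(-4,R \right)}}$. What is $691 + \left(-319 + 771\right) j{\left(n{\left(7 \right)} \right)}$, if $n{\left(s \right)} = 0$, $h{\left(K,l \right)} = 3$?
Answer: $691 + 452 \sqrt{3} \approx 1473.9$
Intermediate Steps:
$j{\left(R \right)} = \sqrt{3 + R}$ ($j{\left(R \right)} = \sqrt{R + 3} = \sqrt{3 + R}$)
$691 + \left(-319 + 771\right) j{\left(n{\left(7 \right)} \right)} = 691 + \left(-319 + 771\right) \sqrt{3 + 0} = 691 + 452 \sqrt{3}$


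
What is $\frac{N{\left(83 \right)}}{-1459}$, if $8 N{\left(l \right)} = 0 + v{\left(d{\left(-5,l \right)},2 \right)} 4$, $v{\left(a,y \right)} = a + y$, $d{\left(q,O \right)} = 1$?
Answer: $- \frac{3}{2918} \approx -0.0010281$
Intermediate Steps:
$N{\left(l \right)} = \frac{3}{2}$ ($N{\left(l \right)} = \frac{0 + \left(1 + 2\right) 4}{8} = \frac{0 + 3 \cdot 4}{8} = \frac{0 + 12}{8} = \frac{1}{8} \cdot 12 = \frac{3}{2}$)
$\frac{N{\left(83 \right)}}{-1459} = \frac{3}{2 \left(-1459\right)} = \frac{3}{2} \left(- \frac{1}{1459}\right) = - \frac{3}{2918}$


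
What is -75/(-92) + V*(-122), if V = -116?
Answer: 1302059/92 ≈ 14153.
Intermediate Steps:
-75/(-92) + V*(-122) = -75/(-92) - 116*(-122) = -75*(-1/92) + 14152 = 75/92 + 14152 = 1302059/92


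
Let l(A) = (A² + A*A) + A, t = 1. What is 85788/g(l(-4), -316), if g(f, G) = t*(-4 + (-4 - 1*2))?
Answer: -42894/5 ≈ -8578.8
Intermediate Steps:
l(A) = A + 2*A² (l(A) = (A² + A²) + A = 2*A² + A = A + 2*A²)
g(f, G) = -10 (g(f, G) = 1*(-4 + (-4 - 1*2)) = 1*(-4 + (-4 - 2)) = 1*(-4 - 6) = 1*(-10) = -10)
85788/g(l(-4), -316) = 85788/(-10) = 85788*(-⅒) = -42894/5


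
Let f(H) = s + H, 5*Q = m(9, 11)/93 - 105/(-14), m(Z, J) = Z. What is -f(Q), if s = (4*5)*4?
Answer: -25271/310 ≈ -81.519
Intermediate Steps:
s = 80 (s = 20*4 = 80)
Q = 471/310 (Q = (9/93 - 105/(-14))/5 = (9*(1/93) - 105*(-1/14))/5 = (3/31 + 15/2)/5 = (⅕)*(471/62) = 471/310 ≈ 1.5194)
f(H) = 80 + H
-f(Q) = -(80 + 471/310) = -1*25271/310 = -25271/310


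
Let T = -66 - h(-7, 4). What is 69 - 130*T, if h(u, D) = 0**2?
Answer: 8649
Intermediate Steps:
h(u, D) = 0
T = -66 (T = -66 - 1*0 = -66 + 0 = -66)
69 - 130*T = 69 - 130*(-66) = 69 + 8580 = 8649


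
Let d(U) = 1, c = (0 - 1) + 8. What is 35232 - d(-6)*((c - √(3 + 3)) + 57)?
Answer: 35168 + √6 ≈ 35170.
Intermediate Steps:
c = 7 (c = -1 + 8 = 7)
35232 - d(-6)*((c - √(3 + 3)) + 57) = 35232 - ((7 - √(3 + 3)) + 57) = 35232 - ((7 - √6) + 57) = 35232 - (64 - √6) = 35232 + (-64 + √6) = 35168 + √6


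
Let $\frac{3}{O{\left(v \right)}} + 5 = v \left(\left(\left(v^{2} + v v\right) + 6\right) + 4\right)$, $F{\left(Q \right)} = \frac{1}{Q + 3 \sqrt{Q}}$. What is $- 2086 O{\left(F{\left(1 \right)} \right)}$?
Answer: $\frac{200256}{79} \approx 2534.9$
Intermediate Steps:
$O{\left(v \right)} = \frac{3}{-5 + v \left(10 + 2 v^{2}\right)}$ ($O{\left(v \right)} = \frac{3}{-5 + v \left(\left(\left(v^{2} + v v\right) + 6\right) + 4\right)} = \frac{3}{-5 + v \left(\left(\left(v^{2} + v^{2}\right) + 6\right) + 4\right)} = \frac{3}{-5 + v \left(\left(2 v^{2} + 6\right) + 4\right)} = \frac{3}{-5 + v \left(\left(6 + 2 v^{2}\right) + 4\right)} = \frac{3}{-5 + v \left(10 + 2 v^{2}\right)}$)
$- 2086 O{\left(F{\left(1 \right)} \right)} = - 2086 \frac{3}{-5 + 2 \left(\frac{1}{1 + 3 \sqrt{1}}\right)^{3} + \frac{10}{1 + 3 \sqrt{1}}} = - 2086 \frac{3}{-5 + 2 \left(\frac{1}{1 + 3 \cdot 1}\right)^{3} + \frac{10}{1 + 3 \cdot 1}} = - 2086 \frac{3}{-5 + 2 \left(\frac{1}{1 + 3}\right)^{3} + \frac{10}{1 + 3}} = - 2086 \frac{3}{-5 + 2 \left(\frac{1}{4}\right)^{3} + \frac{10}{4}} = - 2086 \frac{3}{-5 + \frac{2}{64} + 10 \cdot \frac{1}{4}} = - 2086 \frac{3}{-5 + 2 \cdot \frac{1}{64} + \frac{5}{2}} = - 2086 \frac{3}{-5 + \frac{1}{32} + \frac{5}{2}} = - 2086 \frac{3}{- \frac{79}{32}} = - 2086 \cdot 3 \left(- \frac{32}{79}\right) = \left(-2086\right) \left(- \frac{96}{79}\right) = \frac{200256}{79}$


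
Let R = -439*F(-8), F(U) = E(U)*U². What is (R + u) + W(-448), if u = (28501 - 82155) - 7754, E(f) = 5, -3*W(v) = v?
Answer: -605216/3 ≈ -2.0174e+5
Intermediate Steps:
W(v) = -v/3
F(U) = 5*U²
u = -61408 (u = -53654 - 7754 = -61408)
R = -140480 (R = -2195*(-8)² = -2195*64 = -439*320 = -140480)
(R + u) + W(-448) = (-140480 - 61408) - ⅓*(-448) = -201888 + 448/3 = -605216/3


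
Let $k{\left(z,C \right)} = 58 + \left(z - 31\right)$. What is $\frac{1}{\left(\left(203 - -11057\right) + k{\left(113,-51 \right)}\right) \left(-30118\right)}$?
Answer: $- \frac{1}{343345200} \approx -2.9125 \cdot 10^{-9}$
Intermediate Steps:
$k{\left(z,C \right)} = 27 + z$ ($k{\left(z,C \right)} = 58 + \left(z - 31\right) = 58 + \left(-31 + z\right) = 27 + z$)
$\frac{1}{\left(\left(203 - -11057\right) + k{\left(113,-51 \right)}\right) \left(-30118\right)} = \frac{1}{\left(\left(203 - -11057\right) + \left(27 + 113\right)\right) \left(-30118\right)} = \frac{1}{\left(203 + 11057\right) + 140} \left(- \frac{1}{30118}\right) = \frac{1}{11260 + 140} \left(- \frac{1}{30118}\right) = \frac{1}{11400} \left(- \frac{1}{30118}\right) = - \frac{1}{343345200}$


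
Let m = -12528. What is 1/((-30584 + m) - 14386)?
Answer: -1/57498 ≈ -1.7392e-5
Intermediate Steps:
1/((-30584 + m) - 14386) = 1/((-30584 - 12528) - 14386) = 1/(-43112 - 14386) = 1/(-57498) = -1/57498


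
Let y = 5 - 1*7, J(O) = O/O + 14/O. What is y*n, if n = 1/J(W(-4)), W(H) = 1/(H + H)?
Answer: 2/111 ≈ 0.018018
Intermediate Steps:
W(H) = 1/(2*H)
J(O) = 1 + 14/O
y = -2 (y = 5 - 7 = -2)
n = -1/111 (n = 1/((14 + (½)/(-4))/(((½)/(-4)))) = 1/((14 + (½)*(-¼))/(((½)*(-¼)))) = 1/((14 - ⅛)/(-⅛)) = 1/(-8*111/8) = 1/(-111) = -1/111 ≈ -0.0090090)
y*n = -2*(-1/111) = 2/111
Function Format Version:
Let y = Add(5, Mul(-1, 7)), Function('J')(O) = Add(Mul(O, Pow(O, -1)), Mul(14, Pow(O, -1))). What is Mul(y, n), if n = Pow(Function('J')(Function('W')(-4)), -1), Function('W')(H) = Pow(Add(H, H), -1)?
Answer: Rational(2, 111) ≈ 0.018018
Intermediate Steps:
Function('W')(H) = Mul(Rational(1, 2), Pow(H, -1)) (Function('W')(H) = Pow(Mul(2, H), -1) = Mul(Rational(1, 2), Pow(H, -1)))
Function('J')(O) = Add(1, Mul(14, Pow(O, -1)))
y = -2 (y = Add(5, -7) = -2)
n = Rational(-1, 111) (n = Pow(Mul(Pow(Mul(Rational(1, 2), Pow(-4, -1)), -1), Add(14, Mul(Rational(1, 2), Pow(-4, -1)))), -1) = Pow(Mul(Pow(Mul(Rational(1, 2), Rational(-1, 4)), -1), Add(14, Mul(Rational(1, 2), Rational(-1, 4)))), -1) = Pow(Mul(Pow(Rational(-1, 8), -1), Add(14, Rational(-1, 8))), -1) = Pow(Mul(-8, Rational(111, 8)), -1) = Pow(-111, -1) = Rational(-1, 111) ≈ -0.0090090)
Mul(y, n) = Mul(-2, Rational(-1, 111)) = Rational(2, 111)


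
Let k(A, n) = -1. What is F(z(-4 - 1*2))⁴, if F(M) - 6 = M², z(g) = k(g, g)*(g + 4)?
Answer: 10000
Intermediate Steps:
z(g) = -4 - g (z(g) = -(g + 4) = -(4 + g) = -4 - g)
F(M) = 6 + M²
F(z(-4 - 1*2))⁴ = (6 + (-4 - (-4 - 1*2))²)⁴ = (6 + (-4 - (-4 - 2))²)⁴ = (6 + (-4 - 1*(-6))²)⁴ = (6 + (-4 + 6)²)⁴ = (6 + 2²)⁴ = (6 + 4)⁴ = 10⁴ = 10000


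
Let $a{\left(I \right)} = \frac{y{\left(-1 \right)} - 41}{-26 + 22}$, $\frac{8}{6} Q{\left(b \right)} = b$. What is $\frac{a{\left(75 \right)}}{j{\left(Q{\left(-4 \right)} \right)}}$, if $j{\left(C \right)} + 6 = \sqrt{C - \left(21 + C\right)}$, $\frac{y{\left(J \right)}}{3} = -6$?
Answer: $- \frac{59}{38} - \frac{59 i \sqrt{21}}{228} \approx -1.5526 - 1.1858 i$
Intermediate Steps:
$Q{\left(b \right)} = \frac{3 b}{4}$
$y{\left(J \right)} = -18$ ($y{\left(J \right)} = 3 \left(-6\right) = -18$)
$j{\left(C \right)} = -6 + i \sqrt{21}$ ($j{\left(C \right)} = -6 + \sqrt{C - \left(21 + C\right)} = -6 + \sqrt{-21} = -6 + i \sqrt{21}$)
$a{\left(I \right)} = \frac{59}{4}$ ($a{\left(I \right)} = \frac{-18 - 41}{-26 + 22} = - \frac{59}{-4} = \left(-59\right) \left(- \frac{1}{4}\right) = \frac{59}{4}$)
$\frac{a{\left(75 \right)}}{j{\left(Q{\left(-4 \right)} \right)}} = \frac{59}{4 \left(-6 + i \sqrt{21}\right)}$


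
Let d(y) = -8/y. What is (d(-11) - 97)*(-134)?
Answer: 141906/11 ≈ 12901.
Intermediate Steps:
(d(-11) - 97)*(-134) = (-8/(-11) - 97)*(-134) = (-8*(-1/11) - 97)*(-134) = (8/11 - 97)*(-134) = -1059/11*(-134) = 141906/11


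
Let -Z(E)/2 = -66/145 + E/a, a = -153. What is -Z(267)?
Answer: -32542/7395 ≈ -4.4005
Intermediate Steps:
Z(E) = 132/145 + 2*E/153 (Z(E) = -2*(-66/145 + E/(-153)) = -2*(-66*1/145 + E*(-1/153)) = -2*(-66/145 - E/153) = 132/145 + 2*E/153)
-Z(267) = -(132/145 + (2/153)*267) = -(132/145 + 178/51) = -1*32542/7395 = -32542/7395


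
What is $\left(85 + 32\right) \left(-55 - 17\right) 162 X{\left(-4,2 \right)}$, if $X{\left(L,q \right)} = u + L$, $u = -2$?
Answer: $8188128$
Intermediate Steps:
$X{\left(L,q \right)} = -2 + L$
$\left(85 + 32\right) \left(-55 - 17\right) 162 X{\left(-4,2 \right)} = \left(85 + 32\right) \left(-55 - 17\right) 162 \left(-2 - 4\right) = 117 \left(-72\right) 162 \left(-6\right) = \left(-8424\right) 162 \left(-6\right) = \left(-1364688\right) \left(-6\right) = 8188128$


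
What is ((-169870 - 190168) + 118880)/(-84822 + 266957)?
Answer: -241158/182135 ≈ -1.3241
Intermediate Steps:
((-169870 - 190168) + 118880)/(-84822 + 266957) = (-360038 + 118880)/182135 = -241158*1/182135 = -241158/182135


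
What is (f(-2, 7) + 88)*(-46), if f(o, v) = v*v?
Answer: -6302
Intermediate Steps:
f(o, v) = v**2
(f(-2, 7) + 88)*(-46) = (7**2 + 88)*(-46) = (49 + 88)*(-46) = 137*(-46) = -6302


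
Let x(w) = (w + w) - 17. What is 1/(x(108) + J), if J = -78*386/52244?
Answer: 13061/2591612 ≈ 0.0050397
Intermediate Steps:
x(w) = -17 + 2*w (x(w) = 2*w - 17 = -17 + 2*w)
J = -7527/13061 (J = -30108*1/52244 = -7527/13061 ≈ -0.57630)
1/(x(108) + J) = 1/((-17 + 2*108) - 7527/13061) = 1/((-17 + 216) - 7527/13061) = 1/(199 - 7527/13061) = 1/(2591612/13061) = 13061/2591612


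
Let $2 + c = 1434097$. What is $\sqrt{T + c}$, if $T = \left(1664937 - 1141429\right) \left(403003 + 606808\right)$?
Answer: $3 \sqrt{58738396787} \approx 7.2708 \cdot 10^{5}$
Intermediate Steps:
$c = 1434095$ ($c = -2 + 1434097 = 1434095$)
$T = 528644136988$ ($T = 523508 \cdot 1009811 = 528644136988$)
$\sqrt{T + c} = \sqrt{528644136988 + 1434095} = \sqrt{528645571083} = 3 \sqrt{58738396787}$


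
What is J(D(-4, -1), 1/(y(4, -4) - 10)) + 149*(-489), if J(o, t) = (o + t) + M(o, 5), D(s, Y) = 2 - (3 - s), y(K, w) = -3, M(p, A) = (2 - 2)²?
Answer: -947259/13 ≈ -72866.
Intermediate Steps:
M(p, A) = 0 (M(p, A) = 0² = 0)
D(s, Y) = -1 + s (D(s, Y) = 2 + (-3 + s) = -1 + s)
J(o, t) = o + t (J(o, t) = (o + t) + 0 = o + t)
J(D(-4, -1), 1/(y(4, -4) - 10)) + 149*(-489) = ((-1 - 4) + 1/(-3 - 10)) + 149*(-489) = (-5 + 1/(-13)) - 72861 = (-5 - 1/13) - 72861 = -66/13 - 72861 = -947259/13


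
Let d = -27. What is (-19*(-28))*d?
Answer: -14364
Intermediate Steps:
(-19*(-28))*d = -19*(-28)*(-27) = 532*(-27) = -14364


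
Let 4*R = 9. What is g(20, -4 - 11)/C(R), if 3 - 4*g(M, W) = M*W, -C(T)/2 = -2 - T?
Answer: 303/34 ≈ 8.9118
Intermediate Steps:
R = 9/4 (R = (¼)*9 = 9/4 ≈ 2.2500)
C(T) = 4 + 2*T (C(T) = -2*(-2 - T) = 4 + 2*T)
g(M, W) = ¾ - M*W/4
g(20, -4 - 11)/C(R) = (¾ - ¼*20*(-4 - 11))/(4 + 2*(9/4)) = (¾ - ¼*20*(-15))/(4 + 9/2) = (¾ + 75)/(17/2) = (303/4)*(2/17) = 303/34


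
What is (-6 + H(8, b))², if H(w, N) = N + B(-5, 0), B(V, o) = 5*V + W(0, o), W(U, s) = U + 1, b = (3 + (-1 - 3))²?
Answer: 841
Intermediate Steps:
b = 1 (b = (3 - 4)² = (-1)² = 1)
W(U, s) = 1 + U
B(V, o) = 1 + 5*V (B(V, o) = 5*V + (1 + 0) = 5*V + 1 = 1 + 5*V)
H(w, N) = -24 + N (H(w, N) = N + (1 + 5*(-5)) = N + (1 - 25) = N - 24 = -24 + N)
(-6 + H(8, b))² = (-6 + (-24 + 1))² = (-6 - 23)² = (-29)² = 841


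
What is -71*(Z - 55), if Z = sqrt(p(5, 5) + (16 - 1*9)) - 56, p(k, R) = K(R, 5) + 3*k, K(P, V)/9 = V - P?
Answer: 7881 - 71*sqrt(22) ≈ 7548.0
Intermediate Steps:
K(P, V) = -9*P + 9*V (K(P, V) = 9*(V - P) = -9*P + 9*V)
p(k, R) = 45 - 9*R + 3*k (p(k, R) = (-9*R + 9*5) + 3*k = (-9*R + 45) + 3*k = (45 - 9*R) + 3*k = 45 - 9*R + 3*k)
Z = -56 + sqrt(22) (Z = sqrt((45 - 9*5 + 3*5) + (16 - 1*9)) - 56 = sqrt((45 - 45 + 15) + (16 - 9)) - 56 = sqrt(15 + 7) - 56 = sqrt(22) - 56 = -56 + sqrt(22) ≈ -51.310)
-71*(Z - 55) = -71*((-56 + sqrt(22)) - 55) = -71*(-111 + sqrt(22)) = 7881 - 71*sqrt(22)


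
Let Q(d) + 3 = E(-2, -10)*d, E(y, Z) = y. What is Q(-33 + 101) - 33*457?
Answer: -15220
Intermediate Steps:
Q(d) = -3 - 2*d
Q(-33 + 101) - 33*457 = (-3 - 2*(-33 + 101)) - 33*457 = (-3 - 2*68) - 15081 = (-3 - 136) - 15081 = -139 - 15081 = -15220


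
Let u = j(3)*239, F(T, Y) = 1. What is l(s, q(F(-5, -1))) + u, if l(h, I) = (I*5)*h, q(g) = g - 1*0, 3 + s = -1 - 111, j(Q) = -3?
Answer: -1292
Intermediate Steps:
s = -115 (s = -3 + (-1 - 111) = -3 - 112 = -115)
q(g) = g (q(g) = g + 0 = g)
l(h, I) = 5*I*h (l(h, I) = (5*I)*h = 5*I*h)
u = -717 (u = -3*239 = -717)
l(s, q(F(-5, -1))) + u = 5*1*(-115) - 717 = -575 - 717 = -1292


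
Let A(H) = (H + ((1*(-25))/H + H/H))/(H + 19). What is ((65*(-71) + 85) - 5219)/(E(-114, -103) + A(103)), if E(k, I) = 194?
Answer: -122505934/2448491 ≈ -50.033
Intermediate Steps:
A(H) = (1 + H - 25/H)/(19 + H) (A(H) = (H + (-25/H + 1))/(19 + H) = (H + (1 - 25/H))/(19 + H) = (1 + H - 25/H)/(19 + H))
((65*(-71) + 85) - 5219)/(E(-114, -103) + A(103)) = ((65*(-71) + 85) - 5219)/(194 + (-25 + 103 + 103**2)/(103*(19 + 103))) = ((-4615 + 85) - 5219)/(194 + (1/103)*(-25 + 103 + 10609)/122) = (-4530 - 5219)/(194 + (1/103)*(1/122)*10687) = -9749/(194 + 10687/12566) = -9749/2448491/12566 = -9749*12566/2448491 = -122505934/2448491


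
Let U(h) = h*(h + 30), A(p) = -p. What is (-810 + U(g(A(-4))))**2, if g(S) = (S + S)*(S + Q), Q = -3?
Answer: 256036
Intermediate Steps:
g(S) = 2*S*(-3 + S) (g(S) = (S + S)*(S - 3) = (2*S)*(-3 + S) = 2*S*(-3 + S))
U(h) = h*(30 + h)
(-810 + U(g(A(-4))))**2 = (-810 + (2*(-1*(-4))*(-3 - 1*(-4)))*(30 + 2*(-1*(-4))*(-3 - 1*(-4))))**2 = (-810 + (2*4*(-3 + 4))*(30 + 2*4*(-3 + 4)))**2 = (-810 + (2*4*1)*(30 + 2*4*1))**2 = (-810 + 8*(30 + 8))**2 = (-810 + 8*38)**2 = (-810 + 304)**2 = (-506)**2 = 256036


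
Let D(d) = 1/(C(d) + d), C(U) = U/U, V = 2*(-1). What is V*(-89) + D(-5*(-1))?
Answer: 1069/6 ≈ 178.17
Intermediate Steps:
V = -2
C(U) = 1
D(d) = 1/(1 + d)
V*(-89) + D(-5*(-1)) = -2*(-89) + 1/(1 - 5*(-1)) = 178 + 1/(1 + 5) = 178 + 1/6 = 1069/6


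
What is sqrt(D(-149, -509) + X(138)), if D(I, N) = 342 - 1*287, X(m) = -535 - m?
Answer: I*sqrt(618) ≈ 24.86*I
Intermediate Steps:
D(I, N) = 55 (D(I, N) = 342 - 287 = 55)
sqrt(D(-149, -509) + X(138)) = sqrt(55 + (-535 - 1*138)) = sqrt(55 + (-535 - 138)) = sqrt(55 - 673) = sqrt(-618) = I*sqrt(618)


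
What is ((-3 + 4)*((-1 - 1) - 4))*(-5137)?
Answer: 30822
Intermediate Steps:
((-3 + 4)*((-1 - 1) - 4))*(-5137) = (1*(-2 - 4))*(-5137) = (1*(-6))*(-5137) = -6*(-5137) = 30822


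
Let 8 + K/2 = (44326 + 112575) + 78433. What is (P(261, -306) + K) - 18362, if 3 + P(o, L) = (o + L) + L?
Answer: 451936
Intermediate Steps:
P(o, L) = -3 + o + 2*L (P(o, L) = -3 + ((o + L) + L) = -3 + ((L + o) + L) = -3 + (o + 2*L) = -3 + o + 2*L)
K = 470652 (K = -16 + 2*((44326 + 112575) + 78433) = -16 + 2*(156901 + 78433) = -16 + 2*235334 = -16 + 470668 = 470652)
(P(261, -306) + K) - 18362 = ((-3 + 261 + 2*(-306)) + 470652) - 18362 = ((-3 + 261 - 612) + 470652) - 18362 = (-354 + 470652) - 18362 = 470298 - 18362 = 451936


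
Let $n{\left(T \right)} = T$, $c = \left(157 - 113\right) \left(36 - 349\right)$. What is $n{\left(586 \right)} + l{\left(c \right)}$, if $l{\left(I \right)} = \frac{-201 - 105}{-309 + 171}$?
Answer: $\frac{13529}{23} \approx 588.22$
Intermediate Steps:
$c = -13772$ ($c = 44 \left(-313\right) = -13772$)
$l{\left(I \right)} = \frac{51}{23}$ ($l{\left(I \right)} = - \frac{306}{-138} = \left(-306\right) \left(- \frac{1}{138}\right) = \frac{51}{23}$)
$n{\left(586 \right)} + l{\left(c \right)} = 586 + \frac{51}{23} = \frac{13529}{23}$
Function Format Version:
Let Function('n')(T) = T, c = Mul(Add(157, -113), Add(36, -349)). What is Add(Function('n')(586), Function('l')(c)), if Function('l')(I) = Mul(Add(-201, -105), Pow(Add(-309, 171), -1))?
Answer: Rational(13529, 23) ≈ 588.22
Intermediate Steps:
c = -13772 (c = Mul(44, -313) = -13772)
Function('l')(I) = Rational(51, 23) (Function('l')(I) = Mul(-306, Pow(-138, -1)) = Mul(-306, Rational(-1, 138)) = Rational(51, 23))
Add(Function('n')(586), Function('l')(c)) = Add(586, Rational(51, 23)) = Rational(13529, 23)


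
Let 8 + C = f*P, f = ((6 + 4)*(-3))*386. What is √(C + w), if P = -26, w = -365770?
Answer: I*√64698 ≈ 254.36*I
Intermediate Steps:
f = -11580 (f = (10*(-3))*386 = -30*386 = -11580)
C = 301072 (C = -8 - 11580*(-26) = -8 + 301080 = 301072)
√(C + w) = √(301072 - 365770) = √(-64698) = I*√64698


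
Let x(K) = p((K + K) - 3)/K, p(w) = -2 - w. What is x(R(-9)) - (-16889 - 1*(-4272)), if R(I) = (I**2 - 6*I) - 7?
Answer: 1614721/128 ≈ 12615.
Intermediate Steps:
R(I) = -7 + I**2 - 6*I
x(K) = (1 - 2*K)/K (x(K) = (-2 - ((K + K) - 3))/K = (-2 - (2*K - 3))/K = (-2 - (-3 + 2*K))/K = (-2 + (3 - 2*K))/K = (1 - 2*K)/K)
x(R(-9)) - (-16889 - 1*(-4272)) = (-2 + 1/(-7 + (-9)**2 - 6*(-9))) - (-16889 - 1*(-4272)) = (-2 + 1/(-7 + 81 + 54)) - (-16889 + 4272) = (-2 + 1/128) - 1*(-12617) = (-2 + 1/128) + 12617 = -255/128 + 12617 = 1614721/128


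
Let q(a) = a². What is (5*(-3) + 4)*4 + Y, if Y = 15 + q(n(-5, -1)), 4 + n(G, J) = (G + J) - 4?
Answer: 167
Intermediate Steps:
n(G, J) = -8 + G + J (n(G, J) = -4 + ((G + J) - 4) = -4 + (-4 + G + J) = -8 + G + J)
Y = 211 (Y = 15 + (-8 - 5 - 1)² = 15 + (-14)² = 15 + 196 = 211)
(5*(-3) + 4)*4 + Y = (5*(-3) + 4)*4 + 211 = (-15 + 4)*4 + 211 = -11*4 + 211 = -44 + 211 = 167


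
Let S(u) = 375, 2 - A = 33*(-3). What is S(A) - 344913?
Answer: -344538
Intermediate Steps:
A = 101 (A = 2 - 33*(-3) = 2 - 1*(-99) = 2 + 99 = 101)
S(A) - 344913 = 375 - 344913 = -344538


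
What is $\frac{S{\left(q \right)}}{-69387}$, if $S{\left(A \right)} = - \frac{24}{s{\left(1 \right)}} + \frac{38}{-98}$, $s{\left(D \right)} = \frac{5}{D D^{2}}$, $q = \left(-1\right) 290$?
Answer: $\frac{1271}{16999815} \approx 7.4766 \cdot 10^{-5}$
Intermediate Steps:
$q = -290$
$s{\left(D \right)} = \frac{5}{D^{3}}$
$S{\left(A \right)} = - \frac{1271}{245}$ ($S{\left(A \right)} = - \frac{24}{5 \cdot 1^{-3}} + \frac{38}{-98} = - \frac{24}{5 \cdot 1} + 38 \left(- \frac{1}{98}\right) = - \frac{24}{5} - \frac{19}{49} = - \frac{1271}{245}$)
$\frac{S{\left(q \right)}}{-69387} = - \frac{1271}{245 \left(-69387\right)} = \left(- \frac{1271}{245}\right) \left(- \frac{1}{69387}\right) = \frac{1271}{16999815}$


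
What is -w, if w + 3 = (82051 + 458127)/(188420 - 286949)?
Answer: 835765/98529 ≈ 8.4824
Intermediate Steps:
w = -835765/98529 (w = -3 + (82051 + 458127)/(188420 - 286949) = -3 + 540178/(-98529) = -3 + 540178*(-1/98529) = -3 - 540178/98529 = -835765/98529 ≈ -8.4824)
-w = -1*(-835765/98529) = 835765/98529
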